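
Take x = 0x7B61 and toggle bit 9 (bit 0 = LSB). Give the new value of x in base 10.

x = 111101101100001
bit 9 is currently 1; toggle it via x ^ (1 << 9) = x ^ 512
→ 111100101100001 = 31073

31073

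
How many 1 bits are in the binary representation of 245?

245 = 11110101
Count the 1s: 1 + 1 + 1 + 1 + 1 + 1 = 6

6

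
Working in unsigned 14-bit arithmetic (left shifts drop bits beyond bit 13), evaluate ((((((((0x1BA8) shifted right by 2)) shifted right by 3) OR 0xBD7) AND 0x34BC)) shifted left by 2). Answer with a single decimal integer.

624

0x1BA8 = 01101110101000
→ shifted right by 2 → 00011011101010 = 1770
→ shifted right by 3 → 00000011011101 = 221
0xBD7 = 00101111010111
→ OR → 00101111011111 = 3039
0x34BC = 11010010111100
→ AND → 00000010011100 = 156
→ shifted left by 2 (mod 2^14) → 00001001110000 = 624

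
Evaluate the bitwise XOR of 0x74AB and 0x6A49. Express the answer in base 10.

0x74AB = 111010010101011
0x6A49 = 110101001001001
XOR → 001111011100010 = 7906

7906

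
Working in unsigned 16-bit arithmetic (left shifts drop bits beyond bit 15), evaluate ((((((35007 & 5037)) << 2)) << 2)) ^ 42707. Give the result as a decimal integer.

44035

35007 = 1000100010111111
5037 = 0001001110101101
→ & → 0000000010101101 = 173
→ << 2 (mod 2^16) → 0000001010110100 = 692
→ << 2 (mod 2^16) → 0000101011010000 = 2768
42707 = 1010011011010011
→ ^ → 1010110000000011 = 44035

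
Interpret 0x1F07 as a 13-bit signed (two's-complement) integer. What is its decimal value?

pattern = 1111100000111 (MSB is 1 ⇒ negative)
Invert: 0000011111000, add 1 → 0000011111001 = 249, so the value is -249.
(Equivalently: 7943 - 2^13 = 7943 - 8192 = -249.)

-249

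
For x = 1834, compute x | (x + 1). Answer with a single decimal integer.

1835

x = 11100101010 = 1834
x + 1 = 11100101011
OR    = 11100101011 = 1835
(x | (x + 1) sets the lowest cleared bit.)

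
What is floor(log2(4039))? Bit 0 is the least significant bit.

11

4039 = 111111000111
The topmost 1 is at position 11 (since 2^11 = 2048 ≤ 4039 < 4096).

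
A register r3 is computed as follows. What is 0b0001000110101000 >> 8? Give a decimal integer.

x = 1000110101000
shift right by 8 → 0000000010001 = 17
(equivalently, floor(4520 / 256))

17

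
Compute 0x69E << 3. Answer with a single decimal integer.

13552

0x69E = 00011010011110
shift left by 3 → 11010011110000 = 13552
(equivalently, 1694 × 2^3 = 1694 × 8)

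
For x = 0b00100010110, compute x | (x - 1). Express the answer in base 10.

x = 100010110 = 278
x - 1 = 100010101
OR    = 100010111 = 279
(x | (x - 1) sets all bits below the lowest set bit.)

279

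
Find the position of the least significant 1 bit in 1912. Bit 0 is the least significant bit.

1912 = 11101111000
Trailing zeros: 3, so the lowest set bit is bit 3 (value 8).

3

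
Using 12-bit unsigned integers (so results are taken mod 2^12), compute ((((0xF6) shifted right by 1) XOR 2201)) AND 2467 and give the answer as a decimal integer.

0xF6 = 000011110110
→ shifted right by 1 → 000001111011 = 123
2201 = 100010011001
→ XOR → 100011100010 = 2274
2467 = 100110100011
→ AND → 100010100010 = 2210

2210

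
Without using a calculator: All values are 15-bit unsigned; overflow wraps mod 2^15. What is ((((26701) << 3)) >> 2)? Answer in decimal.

26701 = 110100001001101
→ << 3 (mod 2^15) → 100001001101000 = 17000
→ >> 2 → 001000010011010 = 4250

4250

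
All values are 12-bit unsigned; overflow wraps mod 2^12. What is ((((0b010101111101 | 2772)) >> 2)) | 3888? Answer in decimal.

4095

0b010101111101 = 010101111101
2772 = 101011010100
→ | → 111111111101 = 4093
→ >> 2 → 001111111111 = 1023
3888 = 111100110000
→ | → 111111111111 = 4095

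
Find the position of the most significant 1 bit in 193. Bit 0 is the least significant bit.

193 = 11000001
The topmost 1 is at position 7 (since 2^7 = 128 ≤ 193 < 256).

7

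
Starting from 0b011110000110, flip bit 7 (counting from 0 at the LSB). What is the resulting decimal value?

x = 011110000110
bit 7 is currently 1; toggle it via x ^ (1 << 7) = x ^ 128
→ 011100000110 = 1798

1798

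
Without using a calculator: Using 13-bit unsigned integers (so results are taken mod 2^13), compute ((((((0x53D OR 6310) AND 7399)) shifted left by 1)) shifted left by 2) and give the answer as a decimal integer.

0x53D = 0010100111101
6310 = 1100010100110
→ OR → 1110110111111 = 7615
7399 = 1110011100111
→ AND → 1110010100111 = 7335
→ shifted left by 1 (mod 2^13) → 1100101001110 = 6478
→ shifted left by 2 (mod 2^13) → 0010100111000 = 1336

1336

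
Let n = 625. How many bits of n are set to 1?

5

625 = 1001110001
Count the 1s: 1 + 1 + 1 + 1 + 1 = 5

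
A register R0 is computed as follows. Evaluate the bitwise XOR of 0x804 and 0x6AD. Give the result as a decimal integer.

3753

0x804 = 100000000100
0x6AD = 011010101101
XOR → 111010101001 = 3753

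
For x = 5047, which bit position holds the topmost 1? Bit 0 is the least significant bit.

5047 = 1001110110111
The topmost 1 is at position 12 (since 2^12 = 4096 ≤ 5047 < 8192).

12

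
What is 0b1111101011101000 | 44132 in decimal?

a = 1111101011101000
44132 = 1010110001100100
 OR → 1111111011101100 = 65260

65260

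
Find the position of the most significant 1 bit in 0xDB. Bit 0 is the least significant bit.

7

0xDB = 11011011
The topmost 1 is at position 7 (since 2^7 = 128 ≤ 219 < 256).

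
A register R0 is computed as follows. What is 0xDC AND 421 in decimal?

132

0xDC = 011011100
421 = 110100101
AND → 010000100 = 132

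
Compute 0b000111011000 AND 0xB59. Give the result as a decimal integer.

344

a = 000111011000
0xB59 = 101101011001
AND → 000101011000 = 344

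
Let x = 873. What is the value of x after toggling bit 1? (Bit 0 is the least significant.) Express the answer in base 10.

x = 01101101001
bit 1 is currently 0; toggle it via x ^ (1 << 1) = x ^ 2
→ 01101101011 = 875

875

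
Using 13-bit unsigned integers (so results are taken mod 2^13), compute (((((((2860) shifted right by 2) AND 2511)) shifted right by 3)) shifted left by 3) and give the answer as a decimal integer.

2860 = 0101100101100
→ shifted right by 2 → 0001011001011 = 715
2511 = 0100111001111
→ AND → 0000011001011 = 203
→ shifted right by 3 → 0000000011001 = 25
→ shifted left by 3 (mod 2^13) → 0000011001000 = 200

200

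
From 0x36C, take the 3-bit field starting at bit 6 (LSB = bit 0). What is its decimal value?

v = 1101101100
Shift right by 6: 1101
Mask low 3 bits: 101 = 5

5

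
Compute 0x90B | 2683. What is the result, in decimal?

0x90B = 100100001011
2683 = 101001111011
 OR → 101101111011 = 2939

2939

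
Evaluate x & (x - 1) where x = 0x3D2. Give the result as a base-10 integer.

976

x = 1111010010 = 978
x - 1 = 1111010001
AND   = 1111010000 = 976
(x & (x - 1) clears the lowest set bit of x.)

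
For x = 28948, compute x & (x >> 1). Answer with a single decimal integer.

12288

x = 111000100010100 = 28948
x>>1 = 011100010001010
AND  = 011000000000000 = 12288
(x & (x >> 1) has a 1 wherever x has two consecutive 1 bits.)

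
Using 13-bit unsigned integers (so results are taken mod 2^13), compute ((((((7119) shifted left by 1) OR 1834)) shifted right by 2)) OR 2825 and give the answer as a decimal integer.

7119 = 1101111001111
→ shifted left by 1 (mod 2^13) → 1011110011110 = 6046
1834 = 0011100101010
→ OR → 1011110111110 = 6078
→ shifted right by 2 → 0010111101111 = 1519
2825 = 0101100001001
→ OR → 0111111101111 = 4079

4079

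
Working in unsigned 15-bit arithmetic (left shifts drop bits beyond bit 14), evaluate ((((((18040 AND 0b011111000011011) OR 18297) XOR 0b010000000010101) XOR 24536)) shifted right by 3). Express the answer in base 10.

1814

18040 = 100011001111000
0b011111000011011 = 011111000011011
→ AND → 000011000011000 = 1560
18297 = 100011101111001
→ OR → 100011101111001 = 18297
0b010000000010101 = 010000000010101
→ XOR → 110011101101100 = 26476
24536 = 101111111011000
→ XOR → 011100010110100 = 14516
→ shifted right by 3 → 000011100010110 = 1814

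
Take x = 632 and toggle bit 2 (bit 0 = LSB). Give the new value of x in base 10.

636

x = 00001001111000
bit 2 is currently 0; toggle it via x ^ (1 << 2) = x ^ 4
→ 00001001111100 = 636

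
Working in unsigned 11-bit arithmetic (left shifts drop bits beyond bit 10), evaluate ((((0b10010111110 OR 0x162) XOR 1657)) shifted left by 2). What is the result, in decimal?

1564

0b10010111110 = 10010111110
0x162 = 00101100010
→ OR → 10111111110 = 1534
1657 = 11001111001
→ XOR → 01110000111 = 903
→ shifted left by 2 (mod 2^11) → 11000011100 = 1564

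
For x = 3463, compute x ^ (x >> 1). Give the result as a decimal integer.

2884

x = 110110000111 = 3463
x>>1 = 011011000011
XOR  = 101101000100 = 2884
(x ^ (x >> 1) gives the standard binary-reflected Gray code of x.)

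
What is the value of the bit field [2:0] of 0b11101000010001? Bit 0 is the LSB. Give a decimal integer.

1

v = 11101000010001
Shift right by 0: 11101000010001
Mask low 3 bits: 001 = 1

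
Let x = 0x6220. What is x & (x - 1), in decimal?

x = 110001000100000 = 25120
x - 1 = 110001000011111
AND   = 110001000000000 = 25088
(x & (x - 1) clears the lowest set bit of x.)

25088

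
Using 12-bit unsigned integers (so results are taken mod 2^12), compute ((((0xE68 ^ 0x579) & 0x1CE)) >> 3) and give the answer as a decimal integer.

0xE68 = 111001101000
0x579 = 010101111001
→ ^ → 101100010001 = 2833
0x1CE = 000111001110
→ & → 000100000000 = 256
→ >> 3 → 000000100000 = 32

32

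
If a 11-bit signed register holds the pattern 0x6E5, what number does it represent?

-283

pattern = 11011100101 (MSB is 1 ⇒ negative)
Invert: 00100011010, add 1 → 00100011011 = 283, so the value is -283.
(Equivalently: 1765 - 2^11 = 1765 - 2048 = -283.)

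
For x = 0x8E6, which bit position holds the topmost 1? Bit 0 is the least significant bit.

0x8E6 = 100011100110
The topmost 1 is at position 11 (since 2^11 = 2048 ≤ 2278 < 4096).

11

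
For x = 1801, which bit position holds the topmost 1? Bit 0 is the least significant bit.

10

1801 = 11100001001
The topmost 1 is at position 10 (since 2^10 = 1024 ≤ 1801 < 2048).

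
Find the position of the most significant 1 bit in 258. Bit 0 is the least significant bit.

258 = 100000010
The topmost 1 is at position 8 (since 2^8 = 256 ≤ 258 < 512).

8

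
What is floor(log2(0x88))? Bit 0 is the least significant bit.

7

0x88 = 10001000
The topmost 1 is at position 7 (since 2^7 = 128 ≤ 136 < 256).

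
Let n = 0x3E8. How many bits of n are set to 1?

6

0x3E8 = 1111101000
Count the 1s: 1 + 1 + 1 + 1 + 1 + 1 = 6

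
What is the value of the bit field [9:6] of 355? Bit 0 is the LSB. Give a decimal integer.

5

v = 00101100011
Shift right by 6: 00101
Mask low 4 bits: 0101 = 5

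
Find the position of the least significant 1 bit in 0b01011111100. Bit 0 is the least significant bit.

0b01011111100 = 1011111100
Trailing zeros: 2, so the lowest set bit is bit 2 (value 4).

2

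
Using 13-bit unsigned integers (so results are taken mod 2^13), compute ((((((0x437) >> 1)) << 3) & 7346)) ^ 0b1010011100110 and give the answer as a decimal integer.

1142

0x437 = 0010000110111
→ >> 1 → 0001000011011 = 539
→ << 3 (mod 2^13) → 1000011011000 = 4312
7346 = 1110010110010
→ & → 1000010010000 = 4240
0b1010011100110 = 1010011100110
→ ^ → 0010001110110 = 1142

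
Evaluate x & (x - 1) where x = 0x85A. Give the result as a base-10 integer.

x = 100001011010 = 2138
x - 1 = 100001011001
AND   = 100001011000 = 2136
(x & (x - 1) clears the lowest set bit of x.)

2136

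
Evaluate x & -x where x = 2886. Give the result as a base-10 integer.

2

x = 101101000110 = 2886
-x (two's complement) = …010010111010
AND   = 000000000010 = 2
(x & -x isolates the lowest set bit of x.)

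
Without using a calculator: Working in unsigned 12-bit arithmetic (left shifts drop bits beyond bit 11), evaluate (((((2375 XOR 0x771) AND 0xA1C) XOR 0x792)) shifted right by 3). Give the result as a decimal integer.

432

2375 = 100101000111
0x771 = 011101110001
→ XOR → 111000110110 = 3638
0xA1C = 101000011100
→ AND → 101000010100 = 2580
0x792 = 011110010010
→ XOR → 110110000110 = 3462
→ shifted right by 3 → 000110110000 = 432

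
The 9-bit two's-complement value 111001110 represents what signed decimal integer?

pattern = 111001110 (MSB is 1 ⇒ negative)
Invert: 000110001, add 1 → 000110010 = 50, so the value is -50.
(Equivalently: 462 - 2^9 = 462 - 512 = -50.)

-50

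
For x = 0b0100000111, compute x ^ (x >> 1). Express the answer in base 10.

x = 100000111 = 263
x>>1 = 010000011
XOR  = 110000100 = 388
(x ^ (x >> 1) gives the standard binary-reflected Gray code of x.)

388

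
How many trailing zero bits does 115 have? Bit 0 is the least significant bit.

115 = 1110011
Trailing zeros: 0, so the lowest set bit is bit 0 (value 1).

0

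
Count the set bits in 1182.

1182 = 10010011110
Count the 1s: 1 + 1 + 1 + 1 + 1 + 1 = 6

6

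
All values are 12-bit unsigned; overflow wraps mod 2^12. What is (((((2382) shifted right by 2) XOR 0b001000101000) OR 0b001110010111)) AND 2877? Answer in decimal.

829

2382 = 100101001110
→ shifted right by 2 → 001001010011 = 595
0b001000101000 = 001000101000
→ XOR → 000001111011 = 123
0b001110010111 = 001110010111
→ OR → 001111111111 = 1023
2877 = 101100111101
→ AND → 001100111101 = 829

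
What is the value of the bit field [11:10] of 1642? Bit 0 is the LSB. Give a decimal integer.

v = 0011001101010
Shift right by 10: 001
Mask low 2 bits: 01 = 1

1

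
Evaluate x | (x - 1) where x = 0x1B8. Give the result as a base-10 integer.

x = 110111000 = 440
x - 1 = 110110111
OR    = 110111111 = 447
(x | (x - 1) sets all bits below the lowest set bit.)

447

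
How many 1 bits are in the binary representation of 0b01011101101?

7

n = 1011101101
Count the 1s: 1 + 1 + 1 + 1 + 1 + 1 + 1 = 7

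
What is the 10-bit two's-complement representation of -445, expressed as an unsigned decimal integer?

579

445 in 10 bits: 0110111101
Invert: 1001000010
Add 1:  1001000011 = 579
(Check: 2^10 - 445 = 1024 - 445 = 579.)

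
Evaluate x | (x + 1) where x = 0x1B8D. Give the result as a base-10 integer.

x = 1101110001101 = 7053
x + 1 = 1101110001110
OR    = 1101110001111 = 7055
(x | (x + 1) sets the lowest cleared bit.)

7055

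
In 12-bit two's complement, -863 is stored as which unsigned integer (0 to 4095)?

3233

863 in 12 bits: 001101011111
Invert: 110010100000
Add 1:  110010100001 = 3233
(Check: 2^12 - 863 = 4096 - 863 = 3233.)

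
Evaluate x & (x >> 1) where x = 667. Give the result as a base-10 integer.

x = 1010011011 = 667
x>>1 = 0101001101
AND  = 0000001001 = 9
(x & (x >> 1) has a 1 wherever x has two consecutive 1 bits.)

9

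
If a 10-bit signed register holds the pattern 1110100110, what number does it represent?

pattern = 1110100110 (MSB is 1 ⇒ negative)
Invert: 0001011001, add 1 → 0001011010 = 90, so the value is -90.
(Equivalently: 934 - 2^10 = 934 - 1024 = -90.)

-90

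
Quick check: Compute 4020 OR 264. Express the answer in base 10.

4028

4020 = 111110110100
264 = 000100001000
 OR → 111110111100 = 4028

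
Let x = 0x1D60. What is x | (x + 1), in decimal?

7521

x = 1110101100000 = 7520
x + 1 = 1110101100001
OR    = 1110101100001 = 7521
(x | (x + 1) sets the lowest cleared bit.)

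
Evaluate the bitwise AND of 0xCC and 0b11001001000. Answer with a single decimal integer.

0xCC = 00011001100
b = 11001001000
AND → 00001001000 = 72

72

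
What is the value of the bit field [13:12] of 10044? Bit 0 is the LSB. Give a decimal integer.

2

v = 010011100111100
Shift right by 12: 010
Mask low 2 bits: 10 = 2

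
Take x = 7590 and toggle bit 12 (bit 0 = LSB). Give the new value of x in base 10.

3494

x = 001110110100110
bit 12 is currently 1; toggle it via x ^ (1 << 12) = x ^ 4096
→ 000110110100110 = 3494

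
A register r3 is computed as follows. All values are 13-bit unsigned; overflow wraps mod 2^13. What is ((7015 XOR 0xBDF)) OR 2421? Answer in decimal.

6653

7015 = 1101101100111
0xBDF = 0101111011111
→ XOR → 1000010111000 = 4280
2421 = 0100101110101
→ OR → 1100111111101 = 6653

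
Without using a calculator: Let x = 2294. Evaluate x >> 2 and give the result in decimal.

2294 = 100011110110
shift right by 2 → 001000111101 = 573
(equivalently, floor(2294 / 4))

573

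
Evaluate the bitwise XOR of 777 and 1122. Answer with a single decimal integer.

1899

777 = 01100001001
1122 = 10001100010
XOR → 11101101011 = 1899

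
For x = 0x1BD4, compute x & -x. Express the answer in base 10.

x = 1101111010100 = 7124
-x (two's complement) = …0010000101100
AND   = 0000000000100 = 4
(x & -x isolates the lowest set bit of x.)

4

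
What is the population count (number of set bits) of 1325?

1325 = 10100101101
Count the 1s: 1 + 1 + 1 + 1 + 1 + 1 = 6

6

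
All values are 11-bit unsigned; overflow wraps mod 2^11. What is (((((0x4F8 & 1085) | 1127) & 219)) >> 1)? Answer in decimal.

45

0x4F8 = 10011111000
1085 = 10000111101
→ & → 10000111000 = 1080
1127 = 10001100111
→ | → 10001111111 = 1151
219 = 00011011011
→ & → 00001011011 = 91
→ >> 1 → 00000101101 = 45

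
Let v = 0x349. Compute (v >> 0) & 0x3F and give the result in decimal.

v = 00001101001001
Shift right by 0: 00001101001001
Mask low 6 bits: 001001 = 9

9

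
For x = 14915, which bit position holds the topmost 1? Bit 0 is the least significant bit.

13

14915 = 11101001000011
The topmost 1 is at position 13 (since 2^13 = 8192 ≤ 14915 < 16384).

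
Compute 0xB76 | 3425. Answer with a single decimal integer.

0xB76 = 101101110110
3425 = 110101100001
 OR → 111101110111 = 3959

3959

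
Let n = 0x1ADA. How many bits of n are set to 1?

8

0x1ADA = 1101011011010
Count the 1s: 1 + 1 + 1 + 1 + 1 + 1 + 1 + 1 = 8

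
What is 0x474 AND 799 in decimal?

0x474 = 10001110100
799 = 01100011111
AND → 00000010100 = 20

20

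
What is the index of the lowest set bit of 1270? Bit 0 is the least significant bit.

1270 = 10011110110
Trailing zeros: 1, so the lowest set bit is bit 1 (value 2).

1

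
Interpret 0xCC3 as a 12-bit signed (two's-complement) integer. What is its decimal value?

-829

pattern = 110011000011 (MSB is 1 ⇒ negative)
Invert: 001100111100, add 1 → 001100111101 = 829, so the value is -829.
(Equivalently: 3267 - 2^12 = 3267 - 4096 = -829.)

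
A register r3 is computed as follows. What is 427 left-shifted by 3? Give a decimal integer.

427 = 000110101011
shift left by 3 → 110101011000 = 3416
(equivalently, 427 × 2^3 = 427 × 8)

3416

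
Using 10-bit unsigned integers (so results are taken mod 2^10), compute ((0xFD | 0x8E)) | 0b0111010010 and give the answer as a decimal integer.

511

0xFD = 0011111101
0x8E = 0010001110
→ | → 0011111111 = 255
0b0111010010 = 0111010010
→ | → 0111111111 = 511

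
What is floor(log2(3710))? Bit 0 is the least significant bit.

11

3710 = 111001111110
The topmost 1 is at position 11 (since 2^11 = 2048 ≤ 3710 < 4096).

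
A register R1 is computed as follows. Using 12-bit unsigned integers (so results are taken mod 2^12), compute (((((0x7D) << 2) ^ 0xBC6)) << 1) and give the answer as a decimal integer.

0x7D = 000001111101
→ << 2 (mod 2^12) → 000111110100 = 500
0xBC6 = 101111000110
→ ^ → 101000110010 = 2610
→ << 1 (mod 2^12) → 010001100100 = 1124

1124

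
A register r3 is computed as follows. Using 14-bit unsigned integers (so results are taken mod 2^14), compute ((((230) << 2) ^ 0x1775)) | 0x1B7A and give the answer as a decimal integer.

230 = 00000011100110
→ << 2 (mod 2^14) → 00001110011000 = 920
0x1775 = 01011101110101
→ ^ → 01010011101101 = 5357
0x1B7A = 01101101111010
→ | → 01111111111111 = 8191

8191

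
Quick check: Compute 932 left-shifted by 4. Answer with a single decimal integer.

14912

932 = 00001110100100
shift left by 4 → 11101001000000 = 14912
(equivalently, 932 × 2^4 = 932 × 16)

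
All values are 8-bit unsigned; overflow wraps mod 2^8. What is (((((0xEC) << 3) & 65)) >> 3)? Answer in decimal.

0xEC = 11101100
→ << 3 (mod 2^8) → 01100000 = 96
65 = 01000001
→ & → 01000000 = 64
→ >> 3 → 00001000 = 8

8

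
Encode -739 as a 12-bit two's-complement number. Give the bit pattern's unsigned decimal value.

739 in 12 bits: 001011100011
Invert: 110100011100
Add 1:  110100011101 = 3357
(Check: 2^12 - 739 = 4096 - 739 = 3357.)

3357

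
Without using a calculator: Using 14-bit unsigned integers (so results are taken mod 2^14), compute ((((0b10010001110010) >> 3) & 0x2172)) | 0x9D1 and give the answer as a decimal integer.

2515

0b10010001110010 = 10010001110010
→ >> 3 → 00010010001110 = 1166
0x2172 = 10000101110010
→ & → 00000000000010 = 2
0x9D1 = 00100111010001
→ | → 00100111010011 = 2515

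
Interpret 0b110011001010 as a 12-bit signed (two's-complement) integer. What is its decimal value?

pattern = 110011001010 (MSB is 1 ⇒ negative)
Invert: 001100110101, add 1 → 001100110110 = 822, so the value is -822.
(Equivalently: 3274 - 2^12 = 3274 - 4096 = -822.)

-822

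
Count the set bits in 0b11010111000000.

n = 11010111000000
Count the 1s: 1 + 1 + 1 + 1 + 1 + 1 = 6

6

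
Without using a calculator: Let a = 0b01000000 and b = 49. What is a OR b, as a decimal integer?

113

a = 1000000
49 = 0110001
 OR → 1110001 = 113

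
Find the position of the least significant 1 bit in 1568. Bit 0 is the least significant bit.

1568 = 11000100000
Trailing zeros: 5, so the lowest set bit is bit 5 (value 32).

5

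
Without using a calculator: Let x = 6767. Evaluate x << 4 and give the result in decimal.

108272

6767 = 00001101001101111
shift left by 4 → 11010011011110000 = 108272
(equivalently, 6767 × 2^4 = 6767 × 16)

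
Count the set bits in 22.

22 = 10110
Count the 1s: 1 + 1 + 1 = 3

3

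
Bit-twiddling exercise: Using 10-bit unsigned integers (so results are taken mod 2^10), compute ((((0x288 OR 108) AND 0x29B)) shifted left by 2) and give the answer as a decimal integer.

0x288 = 1010001000
108 = 0001101100
→ OR → 1011101100 = 748
0x29B = 1010011011
→ AND → 1010001000 = 648
→ shifted left by 2 (mod 2^10) → 1000100000 = 544

544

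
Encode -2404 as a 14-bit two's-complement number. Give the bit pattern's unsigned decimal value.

13980

2404 in 14 bits: 00100101100100
Invert: 11011010011011
Add 1:  11011010011100 = 13980
(Check: 2^14 - 2404 = 16384 - 2404 = 13980.)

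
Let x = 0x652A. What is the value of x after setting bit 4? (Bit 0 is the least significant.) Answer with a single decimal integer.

25914

x = 0110010100101010
bit 4 is currently 0; set it via x | (1 << 4) = x | 16
→ 0110010100111010 = 25914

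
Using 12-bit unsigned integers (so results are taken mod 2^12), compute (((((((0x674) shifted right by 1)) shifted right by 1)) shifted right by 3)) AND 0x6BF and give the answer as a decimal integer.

51

0x674 = 011001110100
→ shifted right by 1 → 001100111010 = 826
→ shifted right by 1 → 000110011101 = 413
→ shifted right by 3 → 000000110011 = 51
0x6BF = 011010111111
→ AND → 000000110011 = 51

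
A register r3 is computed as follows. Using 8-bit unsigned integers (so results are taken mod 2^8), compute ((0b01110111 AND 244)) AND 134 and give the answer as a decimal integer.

0b01110111 = 01110111
244 = 11110100
→ AND → 01110100 = 116
134 = 10000110
→ AND → 00000100 = 4

4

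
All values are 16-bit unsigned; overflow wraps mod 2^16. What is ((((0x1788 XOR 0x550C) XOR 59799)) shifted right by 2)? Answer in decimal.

0x1788 = 0001011110001000
0x550C = 0101010100001100
→ XOR → 0100001010000100 = 17028
59799 = 1110100110010111
→ XOR → 1010101100010011 = 43795
→ shifted right by 2 → 0010101011000100 = 10948

10948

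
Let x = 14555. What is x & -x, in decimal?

x = 11100011011011 = 14555
-x (two's complement) = …00011100100101
AND   = 00000000000001 = 1
(x & -x isolates the lowest set bit of x.)

1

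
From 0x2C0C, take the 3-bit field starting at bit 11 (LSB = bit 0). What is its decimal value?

v = 10110000001100
Shift right by 11: 101
Mask low 3 bits: 101 = 5

5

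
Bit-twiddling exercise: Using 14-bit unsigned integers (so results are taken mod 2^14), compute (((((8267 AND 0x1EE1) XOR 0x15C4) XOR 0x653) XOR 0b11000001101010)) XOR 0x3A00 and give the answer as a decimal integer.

6588

8267 = 10000001001011
0x1EE1 = 01111011100001
→ AND → 00000001000001 = 65
0x15C4 = 01010111000100
→ XOR → 01010110000101 = 5509
0x653 = 00011001010011
→ XOR → 01001111010110 = 5078
0b11000001101010 = 11000001101010
→ XOR → 10001110111100 = 9148
0x3A00 = 11101000000000
→ XOR → 01100110111100 = 6588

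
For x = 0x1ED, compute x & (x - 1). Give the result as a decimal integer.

492

x = 111101101 = 493
x - 1 = 111101100
AND   = 111101100 = 492
(x & (x - 1) clears the lowest set bit of x.)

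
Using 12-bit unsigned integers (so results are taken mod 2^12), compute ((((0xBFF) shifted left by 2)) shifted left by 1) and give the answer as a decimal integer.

0xBFF = 101111111111
→ shifted left by 2 (mod 2^12) → 111111111100 = 4092
→ shifted left by 1 (mod 2^12) → 111111111000 = 4088

4088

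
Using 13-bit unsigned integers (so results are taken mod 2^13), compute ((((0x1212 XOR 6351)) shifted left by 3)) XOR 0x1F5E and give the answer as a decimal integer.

2486

0x1212 = 1001000010010
6351 = 1100011001111
→ XOR → 0101011011101 = 2781
→ shifted left by 3 (mod 2^13) → 1011011101000 = 5864
0x1F5E = 1111101011110
→ XOR → 0100110110110 = 2486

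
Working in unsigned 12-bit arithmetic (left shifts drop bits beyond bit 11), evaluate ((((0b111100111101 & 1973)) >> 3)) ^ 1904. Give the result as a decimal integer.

1942

0b111100111101 = 111100111101
1973 = 011110110101
→ & → 011100110101 = 1845
→ >> 3 → 000011100110 = 230
1904 = 011101110000
→ ^ → 011110010110 = 1942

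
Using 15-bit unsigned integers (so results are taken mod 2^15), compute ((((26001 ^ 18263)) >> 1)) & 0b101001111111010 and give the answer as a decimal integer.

26001 = 110010110010001
18263 = 100011101010111
→ ^ → 010001011000110 = 8902
→ >> 1 → 001000101100011 = 4451
0b101001111111010 = 101001111111010
→ & → 001000101100010 = 4450

4450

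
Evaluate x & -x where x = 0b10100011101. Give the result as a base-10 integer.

x = 10100011101 = 1309
-x (two's complement) = …01011100011
AND   = 00000000001 = 1
(x & -x isolates the lowest set bit of x.)

1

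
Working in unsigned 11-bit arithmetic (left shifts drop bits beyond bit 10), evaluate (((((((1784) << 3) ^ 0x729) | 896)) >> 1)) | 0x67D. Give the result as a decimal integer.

2045

1784 = 11011111000
→ << 3 (mod 2^11) → 11111000000 = 1984
0x729 = 11100101001
→ ^ → 00011101001 = 233
896 = 01110000000
→ | → 01111101001 = 1001
→ >> 1 → 00111110100 = 500
0x67D = 11001111101
→ | → 11111111101 = 2045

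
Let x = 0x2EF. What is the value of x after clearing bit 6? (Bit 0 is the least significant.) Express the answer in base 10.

687

x = 1011101111
bit 6 is currently 1; clear it via x & ~(1 << 6) = x & ~64
→ 1010101111 = 687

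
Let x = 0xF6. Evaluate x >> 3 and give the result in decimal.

0xF6 = 11110110
shift right by 3 → 00011110 = 30
(equivalently, floor(246 / 8))

30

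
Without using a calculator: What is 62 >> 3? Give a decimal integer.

62 = 111110
shift right by 3 → 000111 = 7
(equivalently, floor(62 / 8))

7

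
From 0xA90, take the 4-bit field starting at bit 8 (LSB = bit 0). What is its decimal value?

10

v = 101010010000
Shift right by 8: 1010
Mask low 4 bits: 1010 = 10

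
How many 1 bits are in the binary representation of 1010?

7

1010 = 1111110010
Count the 1s: 1 + 1 + 1 + 1 + 1 + 1 + 1 = 7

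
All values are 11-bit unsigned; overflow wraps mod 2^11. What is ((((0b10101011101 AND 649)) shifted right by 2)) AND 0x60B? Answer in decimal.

2

0b10101011101 = 10101011101
649 = 01010001001
→ AND → 00000001001 = 9
→ shifted right by 2 → 00000000010 = 2
0x60B = 11000001011
→ AND → 00000000010 = 2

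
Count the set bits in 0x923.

0x923 = 100100100011
Count the 1s: 1 + 1 + 1 + 1 + 1 = 5

5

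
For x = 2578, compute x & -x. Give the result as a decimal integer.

x = 101000010010 = 2578
-x (two's complement) = …010111101110
AND   = 000000000010 = 2
(x & -x isolates the lowest set bit of x.)

2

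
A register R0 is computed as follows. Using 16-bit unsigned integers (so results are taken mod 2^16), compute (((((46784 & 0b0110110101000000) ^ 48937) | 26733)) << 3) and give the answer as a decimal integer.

56168

46784 = 1011011011000000
0b0110110101000000 = 0110110101000000
→ & → 0010010001000000 = 9280
48937 = 1011111100101001
→ ^ → 1001101101101001 = 39785
26733 = 0110100001101101
→ | → 1111101101101101 = 64365
→ << 3 (mod 2^16) → 1101101101101000 = 56168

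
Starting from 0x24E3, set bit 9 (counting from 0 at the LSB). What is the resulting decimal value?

9955

x = 10010011100011
bit 9 is currently 0; set it via x | (1 << 9) = x | 512
→ 10011011100011 = 9955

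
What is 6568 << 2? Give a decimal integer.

26272

6568 = 001100110101000
shift left by 2 → 110011010100000 = 26272
(equivalently, 6568 × 2^2 = 6568 × 4)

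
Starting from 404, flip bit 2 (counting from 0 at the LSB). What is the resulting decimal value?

x = 110010100
bit 2 is currently 1; toggle it via x ^ (1 << 2) = x ^ 4
→ 110010000 = 400

400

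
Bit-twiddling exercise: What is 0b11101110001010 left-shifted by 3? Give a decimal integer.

121936

x = 00011101110001010
shift left by 3 → 11101110001010000 = 121936
(equivalently, 15242 × 2^3 = 15242 × 8)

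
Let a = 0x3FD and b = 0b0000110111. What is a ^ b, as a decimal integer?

0x3FD = 1111111101
b = 0000110111
XOR → 1111001010 = 970

970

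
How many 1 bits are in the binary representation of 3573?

3573 = 110111110101
Count the 1s: 1 + 1 + 1 + 1 + 1 + 1 + 1 + 1 + 1 = 9

9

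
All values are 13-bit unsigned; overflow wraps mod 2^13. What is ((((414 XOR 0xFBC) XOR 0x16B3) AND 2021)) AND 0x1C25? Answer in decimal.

414 = 0000110011110
0xFBC = 0111110111100
→ XOR → 0111000100010 = 3618
0x16B3 = 1011010110011
→ XOR → 1100010010001 = 6289
2021 = 0011111100101
→ AND → 0000010000001 = 129
0x1C25 = 1110000100101
→ AND → 0000000000001 = 1

1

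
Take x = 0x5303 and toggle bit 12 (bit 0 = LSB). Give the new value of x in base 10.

x = 101001100000011
bit 12 is currently 1; toggle it via x ^ (1 << 12) = x ^ 4096
→ 100001100000011 = 17155

17155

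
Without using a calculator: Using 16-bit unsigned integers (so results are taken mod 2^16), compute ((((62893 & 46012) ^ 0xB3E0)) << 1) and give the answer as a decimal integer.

62893 = 1111010110101101
46012 = 1011001110111100
→ & → 1011000110101100 = 45484
0xB3E0 = 1011001111100000
→ ^ → 0000001001001100 = 588
→ << 1 (mod 2^16) → 0000010010011000 = 1176

1176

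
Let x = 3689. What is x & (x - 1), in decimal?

x = 111001101001 = 3689
x - 1 = 111001101000
AND   = 111001101000 = 3688
(x & (x - 1) clears the lowest set bit of x.)

3688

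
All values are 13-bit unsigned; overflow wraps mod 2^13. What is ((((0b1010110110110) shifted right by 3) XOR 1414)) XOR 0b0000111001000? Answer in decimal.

1784

0b1010110110110 = 1010110110110
→ shifted right by 3 → 0001010110110 = 694
1414 = 0010110000110
→ XOR → 0011100110000 = 1840
0b0000111001000 = 0000111001000
→ XOR → 0011011111000 = 1784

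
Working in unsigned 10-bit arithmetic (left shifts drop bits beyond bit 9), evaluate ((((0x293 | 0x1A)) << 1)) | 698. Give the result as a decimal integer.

958

0x293 = 1010010011
0x1A = 0000011010
→ | → 1010011011 = 667
→ << 1 (mod 2^10) → 0100110110 = 310
698 = 1010111010
→ | → 1110111110 = 958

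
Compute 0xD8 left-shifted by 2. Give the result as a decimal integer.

0xD8 = 0011011000
shift left by 2 → 1101100000 = 864
(equivalently, 216 × 2^2 = 216 × 4)

864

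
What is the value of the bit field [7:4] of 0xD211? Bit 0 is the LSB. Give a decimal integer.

v = 1101001000010001
Shift right by 4: 110100100001
Mask low 4 bits: 0001 = 1

1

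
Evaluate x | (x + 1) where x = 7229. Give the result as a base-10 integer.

7231

x = 1110000111101 = 7229
x + 1 = 1110000111110
OR    = 1110000111111 = 7231
(x | (x + 1) sets the lowest cleared bit.)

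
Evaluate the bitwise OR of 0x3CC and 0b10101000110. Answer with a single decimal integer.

0x3CC = 01111001100
b = 10101000110
 OR → 11111001110 = 1998

1998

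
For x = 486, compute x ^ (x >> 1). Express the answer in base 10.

277

x = 111100110 = 486
x>>1 = 011110011
XOR  = 100010101 = 277
(x ^ (x >> 1) gives the standard binary-reflected Gray code of x.)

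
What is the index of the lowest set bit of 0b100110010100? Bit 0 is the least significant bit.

0b100110010100 = 100110010100
Trailing zeros: 2, so the lowest set bit is bit 2 (value 4).

2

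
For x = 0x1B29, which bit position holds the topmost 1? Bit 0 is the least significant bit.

12

0x1B29 = 1101100101001
The topmost 1 is at position 12 (since 2^12 = 4096 ≤ 6953 < 8192).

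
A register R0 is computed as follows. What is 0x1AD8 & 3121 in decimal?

2064

0x1AD8 = 1101011011000
3121 = 0110000110001
AND → 0100000010000 = 2064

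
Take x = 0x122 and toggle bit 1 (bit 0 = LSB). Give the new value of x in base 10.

x = 00100100010
bit 1 is currently 1; toggle it via x ^ (1 << 1) = x ^ 2
→ 00100100000 = 288

288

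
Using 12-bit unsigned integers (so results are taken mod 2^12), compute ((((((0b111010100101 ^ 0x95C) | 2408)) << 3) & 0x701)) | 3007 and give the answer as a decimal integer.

0b111010100101 = 111010100101
0x95C = 100101011100
→ ^ → 011111111001 = 2041
2408 = 100101101000
→ | → 111111111001 = 4089
→ << 3 (mod 2^12) → 111111001000 = 4040
0x701 = 011100000001
→ & → 011100000000 = 1792
3007 = 101110111111
→ | → 111110111111 = 4031

4031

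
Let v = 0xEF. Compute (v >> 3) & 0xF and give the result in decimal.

v = 11101111
Shift right by 3: 11101
Mask low 4 bits: 1101 = 13

13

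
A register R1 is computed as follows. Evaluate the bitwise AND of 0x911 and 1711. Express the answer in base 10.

1

0x911 = 100100010001
1711 = 011010101111
AND → 000000000001 = 1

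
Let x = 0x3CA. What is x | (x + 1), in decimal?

x = 1111001010 = 970
x + 1 = 1111001011
OR    = 1111001011 = 971
(x | (x + 1) sets the lowest cleared bit.)

971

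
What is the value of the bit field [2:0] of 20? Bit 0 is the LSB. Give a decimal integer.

v = 00000000010100
Shift right by 0: 00000000010100
Mask low 3 bits: 100 = 4

4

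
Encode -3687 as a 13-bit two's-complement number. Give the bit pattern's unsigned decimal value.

3687 in 13 bits: 0111001100111
Invert: 1000110011000
Add 1:  1000110011001 = 4505
(Check: 2^13 - 3687 = 8192 - 3687 = 4505.)

4505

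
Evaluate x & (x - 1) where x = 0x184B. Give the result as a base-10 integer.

6218

x = 1100001001011 = 6219
x - 1 = 1100001001010
AND   = 1100001001010 = 6218
(x & (x - 1) clears the lowest set bit of x.)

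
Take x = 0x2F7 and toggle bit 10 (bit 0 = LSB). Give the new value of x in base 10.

x = 01011110111
bit 10 is currently 0; toggle it via x ^ (1 << 10) = x ^ 1024
→ 11011110111 = 1783

1783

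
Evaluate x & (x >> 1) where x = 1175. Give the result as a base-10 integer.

3

x = 10010010111 = 1175
x>>1 = 01001001011
AND  = 00000000011 = 3
(x & (x >> 1) has a 1 wherever x has two consecutive 1 bits.)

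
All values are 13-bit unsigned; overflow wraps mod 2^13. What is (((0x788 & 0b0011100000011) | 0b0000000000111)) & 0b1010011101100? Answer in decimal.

1028

0x788 = 0011110001000
0b0011100000011 = 0011100000011
→ & → 0011100000000 = 1792
0b0000000000111 = 0000000000111
→ | → 0011100000111 = 1799
0b1010011101100 = 1010011101100
→ & → 0010000000100 = 1028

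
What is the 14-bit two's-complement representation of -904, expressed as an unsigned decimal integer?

15480

904 in 14 bits: 00001110001000
Invert: 11110001110111
Add 1:  11110001111000 = 15480
(Check: 2^14 - 904 = 16384 - 904 = 15480.)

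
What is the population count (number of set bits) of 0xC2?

0xC2 = 11000010
Count the 1s: 1 + 1 + 1 = 3

3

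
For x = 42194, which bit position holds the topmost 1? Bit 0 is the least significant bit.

15

42194 = 1010010011010010
The topmost 1 is at position 15 (since 2^15 = 32768 ≤ 42194 < 65536).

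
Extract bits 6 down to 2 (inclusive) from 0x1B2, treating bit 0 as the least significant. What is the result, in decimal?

v = 0110110010
Shift right by 2: 01101100
Mask low 5 bits: 01100 = 12

12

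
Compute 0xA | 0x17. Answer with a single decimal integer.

31

0xA = 01010
0x17 = 10111
 OR → 11111 = 31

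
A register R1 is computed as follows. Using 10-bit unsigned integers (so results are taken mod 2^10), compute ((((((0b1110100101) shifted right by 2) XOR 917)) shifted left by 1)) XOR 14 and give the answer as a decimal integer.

0b1110100101 = 1110100101
→ shifted right by 2 → 0011101001 = 233
917 = 1110010101
→ XOR → 1101111100 = 892
→ shifted left by 1 (mod 2^10) → 1011111000 = 760
14 = 0000001110
→ XOR → 1011110110 = 758

758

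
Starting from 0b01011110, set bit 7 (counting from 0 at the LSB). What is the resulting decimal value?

x = 01011110
bit 7 is currently 0; set it via x | (1 << 7) = x | 128
→ 11011110 = 222

222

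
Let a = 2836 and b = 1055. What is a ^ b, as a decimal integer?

3851

2836 = 101100010100
1055 = 010000011111
XOR → 111100001011 = 3851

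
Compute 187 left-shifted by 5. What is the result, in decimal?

187 = 0000010111011
shift left by 5 → 1011101100000 = 5984
(equivalently, 187 × 2^5 = 187 × 32)

5984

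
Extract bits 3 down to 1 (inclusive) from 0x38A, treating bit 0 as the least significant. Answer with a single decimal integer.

5

v = 001110001010
Shift right by 1: 00111000101
Mask low 3 bits: 101 = 5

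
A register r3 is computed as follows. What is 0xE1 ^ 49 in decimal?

0xE1 = 11100001
49 = 00110001
XOR → 11010000 = 208

208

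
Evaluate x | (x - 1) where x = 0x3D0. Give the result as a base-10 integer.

991

x = 1111010000 = 976
x - 1 = 1111001111
OR    = 1111011111 = 991
(x | (x - 1) sets all bits below the lowest set bit.)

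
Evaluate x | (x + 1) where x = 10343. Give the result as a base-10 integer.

10351

x = 10100001100111 = 10343
x + 1 = 10100001101000
OR    = 10100001101111 = 10351
(x | (x + 1) sets the lowest cleared bit.)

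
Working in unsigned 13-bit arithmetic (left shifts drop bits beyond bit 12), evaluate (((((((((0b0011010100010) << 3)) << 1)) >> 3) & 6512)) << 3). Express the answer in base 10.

2560

0b0011010100010 = 0011010100010
→ << 3 (mod 2^13) → 1010100010000 = 5392
→ << 1 (mod 2^13) → 0101000100000 = 2592
→ >> 3 → 0000101000100 = 324
6512 = 1100101110000
→ & → 0000101000000 = 320
→ << 3 (mod 2^13) → 0101000000000 = 2560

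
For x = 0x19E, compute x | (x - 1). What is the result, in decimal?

x = 110011110 = 414
x - 1 = 110011101
OR    = 110011111 = 415
(x | (x - 1) sets all bits below the lowest set bit.)

415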